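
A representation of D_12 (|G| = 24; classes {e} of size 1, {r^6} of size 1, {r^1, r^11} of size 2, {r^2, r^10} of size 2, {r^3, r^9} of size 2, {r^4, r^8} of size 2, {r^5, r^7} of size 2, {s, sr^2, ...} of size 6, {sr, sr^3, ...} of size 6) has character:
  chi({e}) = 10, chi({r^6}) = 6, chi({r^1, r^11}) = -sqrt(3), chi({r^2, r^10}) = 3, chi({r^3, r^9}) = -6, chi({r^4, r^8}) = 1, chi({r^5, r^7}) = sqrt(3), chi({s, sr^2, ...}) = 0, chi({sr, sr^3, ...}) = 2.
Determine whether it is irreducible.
Not irreducible (reducible): <chi, chi> = 11 > 1.

Why: <chi, chi> = (1/|G|) sum_C |C| * |chi(C)|^2 = (1/24)[1*|10|^2 + 1*|6|^2 + 2*|-sqrt(3)|^2 + 2*|3|^2 + 2*|-6|^2 + 2*|1|^2 + 2*|sqrt(3)|^2 + 6*|0|^2 + 6*|2|^2]
  = (1/24)[(100) + (36) + (6) + (18) + (72) + (2) + (6) + (0) + (24)] = 264/24 = 11.
A character is irreducible iff <chi, chi> = 1, so this representation is reducible.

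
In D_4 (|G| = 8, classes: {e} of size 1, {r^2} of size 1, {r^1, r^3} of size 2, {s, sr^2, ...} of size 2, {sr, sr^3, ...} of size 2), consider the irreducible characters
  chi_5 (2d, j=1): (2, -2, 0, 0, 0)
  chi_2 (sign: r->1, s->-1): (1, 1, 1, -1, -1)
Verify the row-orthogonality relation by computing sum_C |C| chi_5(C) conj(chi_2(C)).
Sum = 0; so <chi_5, chi_2> = 0 (distinct irreducibles are orthogonal).

Reasoning: Compute term by term over conjugacy classes (|C| * chi_5(C) * conj(chi_2(C))):
  1*(2)*conj(1) + 1*(-2)*conj(1) + 2*(0)*conj(1) + 2*(0)*conj(-1) + 2*(0)*conj(-1)
  = (2) + (-2) + (0) + (0) + (0)
  = 0.
Dividing by |G| = 8 gives 0/8 = 0, matching the row-orthogonality relation <chi_5, chi_2> = [chi_5 = chi_2].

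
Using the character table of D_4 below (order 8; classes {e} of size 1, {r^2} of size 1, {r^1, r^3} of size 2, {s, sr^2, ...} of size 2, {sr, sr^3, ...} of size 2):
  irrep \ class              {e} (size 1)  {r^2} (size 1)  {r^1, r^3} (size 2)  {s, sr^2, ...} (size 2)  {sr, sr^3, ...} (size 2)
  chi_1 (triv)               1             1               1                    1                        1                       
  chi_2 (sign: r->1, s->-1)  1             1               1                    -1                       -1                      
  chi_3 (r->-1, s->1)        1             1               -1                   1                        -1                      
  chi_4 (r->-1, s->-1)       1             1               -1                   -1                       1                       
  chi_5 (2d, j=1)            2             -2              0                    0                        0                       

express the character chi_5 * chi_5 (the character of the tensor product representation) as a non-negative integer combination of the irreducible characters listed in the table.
chi_5 tensor chi_5 = chi_1 + chi_2 + chi_3 + chi_4 (all other irreducibles have multiplicity 0).

Solution. The character of a tensor product is the pointwise product (chi_5 * chi_5)(C) = chi_5(C) * chi_5(C):
  {e}: (2)*(2), {r^2}: (-2)*(-2), {r^1, r^3}: (0)*(0), {s, sr^2, ...}: (0)*(0), {sr, sr^3, ...}: (0)*(0)
so (chi_5 * chi_5) takes values
  {e} -> 4, {r^2} -> 4, {r^1, r^3} -> 0, {s, sr^2, ...} -> 0, {sr, sr^3, ...} -> 0.
Now take the inner product of this character with each irreducible chi from the table, <chi_5*chi_5, chi> = (1/8) sum_C |C| (chi_5*chi_5)(C) conj(chi(C)):
  <chi_5*chi_5, chi_1> = (1/8)[1*(4)*conj(1) + 1*(4)*conj(1) + 2*(0)*conj(1) + 2*(0)*conj(1) + 2*(0)*conj(1)]
      = (1/8)[(4) + (4) + (0) + (0) + (0)] = 8/8 = 1
  <chi_5*chi_5, chi_2> = (1/8)[1*(4)*conj(1) + 1*(4)*conj(1) + 2*(0)*conj(1) + 2*(0)*conj(-1) + 2*(0)*conj(-1)]
      = (1/8)[(4) + (4) + (0) + (0) + (0)] = 8/8 = 1
  <chi_5*chi_5, chi_3> = (1/8)[1*(4)*conj(1) + 1*(4)*conj(1) + 2*(0)*conj(-1) + 2*(0)*conj(1) + 2*(0)*conj(-1)]
      = (1/8)[(4) + (4) + (0) + (0) + (0)] = 8/8 = 1
  <chi_5*chi_5, chi_4> = (1/8)[1*(4)*conj(1) + 1*(4)*conj(1) + 2*(0)*conj(-1) + 2*(0)*conj(-1) + 2*(0)*conj(1)]
      = (1/8)[(4) + (4) + (0) + (0) + (0)] = 8/8 = 1
  <chi_5*chi_5, chi_5> = (1/8)[1*(4)*conj(2) + 1*(4)*conj(-2) + 2*(0)*conj(0) + 2*(0)*conj(0) + 2*(0)*conj(0)]
      = (1/8)[(8) + (-8) + (0) + (0) + (0)] = 0/8 = 0
Hence the multiplicities are chi_1: 1, chi_2: 1, chi_3: 1, chi_4: 1. Dimension check: dim(chi_5)*dim(chi_5) = 2*2 = 4 and sum (mult * dim) = 1*1 + 1*1 + 1*1 + 1*1 = 4.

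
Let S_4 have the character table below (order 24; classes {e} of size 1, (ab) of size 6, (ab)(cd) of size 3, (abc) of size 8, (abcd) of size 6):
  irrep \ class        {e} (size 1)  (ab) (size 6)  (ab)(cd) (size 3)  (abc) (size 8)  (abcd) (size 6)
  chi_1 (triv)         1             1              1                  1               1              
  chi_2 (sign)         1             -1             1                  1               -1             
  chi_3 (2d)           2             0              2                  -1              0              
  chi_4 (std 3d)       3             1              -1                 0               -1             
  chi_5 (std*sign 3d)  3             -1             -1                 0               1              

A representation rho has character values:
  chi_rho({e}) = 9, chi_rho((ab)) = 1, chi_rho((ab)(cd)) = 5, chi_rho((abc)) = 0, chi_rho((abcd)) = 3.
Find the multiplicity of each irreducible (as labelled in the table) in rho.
Multiplicities: chi_1: 2, chi_2: 0, chi_3: 2, chi_4: 0, chi_5: 1.

Use <chi_rho, chi> = (1/|G|) sum_C |C| * chi_rho(C) * conj(chi(C)) with |G| = 24 for each irreducible chi in the table:
  <chi_rho, chi_1> = (1/24)[1*(9)*conj(1) + 6*(1)*conj(1) + 3*(5)*conj(1) + 8*(0)*conj(1) + 6*(3)*conj(1)]
      = (1/24)[(9) + (6) + (15) + (0) + (18)] = 48/24 = 2
  <chi_rho, chi_2> = (1/24)[1*(9)*conj(1) + 6*(1)*conj(-1) + 3*(5)*conj(1) + 8*(0)*conj(1) + 6*(3)*conj(-1)]
      = (1/24)[(9) + (-6) + (15) + (0) + (-18)] = 0/24 = 0
  <chi_rho, chi_3> = (1/24)[1*(9)*conj(2) + 6*(1)*conj(0) + 3*(5)*conj(2) + 8*(0)*conj(-1) + 6*(3)*conj(0)]
      = (1/24)[(18) + (0) + (30) + (0) + (0)] = 48/24 = 2
  <chi_rho, chi_4> = (1/24)[1*(9)*conj(3) + 6*(1)*conj(1) + 3*(5)*conj(-1) + 8*(0)*conj(0) + 6*(3)*conj(-1)]
      = (1/24)[(27) + (6) + (-15) + (0) + (-18)] = 0/24 = 0
  <chi_rho, chi_5> = (1/24)[1*(9)*conj(3) + 6*(1)*conj(-1) + 3*(5)*conj(-1) + 8*(0)*conj(0) + 6*(3)*conj(1)]
      = (1/24)[(27) + (-6) + (-15) + (0) + (18)] = 24/24 = 1
Dimension check: dim(rho) = sum (mult * dim) = 2*1 + 0*1 + 2*2 + 0*3 + 1*3 = 9 = chi_rho(e) = 9.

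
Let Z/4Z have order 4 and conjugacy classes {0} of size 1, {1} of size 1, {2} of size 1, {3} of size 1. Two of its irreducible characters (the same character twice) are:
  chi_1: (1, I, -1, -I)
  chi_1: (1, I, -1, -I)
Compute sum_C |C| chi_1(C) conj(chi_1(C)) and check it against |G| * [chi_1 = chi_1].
Sum = 4 = |G| = 4; so <chi_1, chi_1> = 1 (norm-1 confirms irreducibility).

Proof sketch: Compute term by term over conjugacy classes (|C| * chi_1(C) * conj(chi_1(C))):
  1*(1)*conj(1) + 1*(I)*conj(I) + 1*(-1)*conj(-1) + 1*(-I)*conj(-I)
  = (1) + (1) + (1) + (1)
  = 4.
(Exp terms are combined using exp(i*s)*conj(exp(i*t)) = exp(i*(s-t)), and sums of them are collapsed using the identity that for every m > 1 the m distinct m-th roots of unity sum to 0, e.g. 1 + exp(2*I*pi/3) + exp(-2*I*pi/3) = 0.)
Dividing by |G| = 4 gives 4/4 = 1, matching the row-orthogonality relation <chi_1, chi_1> = [chi_1 = chi_1].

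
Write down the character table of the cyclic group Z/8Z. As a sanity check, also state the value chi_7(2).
Character table of Z/8Z (irreps indexed chi_0,...,chi_7 with chi_k(m) = zeta_8^(k*m), zeta_8 = exp(2*pi*i/8)):
  irrep \ class  {0} (size 1)  {1} (size 1)    {2} (size 1)  {3} (size 1)    {4} (size 1)  {5} (size 1)    {6} (size 1)  {7} (size 1)  
  chi_0          1             1               1             1               1             1               1             1             
  chi_1          1             exp(I*pi/4)     I             exp(3*I*pi/4)   -1            exp(-3*I*pi/4)  -I            exp(-I*pi/4)  
  chi_2          1             I               -1            -I              1             I               -1            -I            
  chi_3          1             exp(3*I*pi/4)   -I            exp(I*pi/4)     -1            exp(-I*pi/4)    I             exp(-3*I*pi/4)
  chi_4          1             -1              1             -1              1             -1              1             -1            
  chi_5          1             exp(-3*I*pi/4)  I             exp(-I*pi/4)    -1            exp(I*pi/4)     -I            exp(3*I*pi/4) 
  chi_6          1             -I              -1            I               1             -I              -1            I             
  chi_7          1             exp(-I*pi/4)    -I            exp(-3*I*pi/4)  -1            exp(3*I*pi/4)   I             exp(I*pi/4)   

Spot check: chi_7(2) = zeta_8^(7*2) = zeta_8^14 = -I.

Working: Z/8Z is abelian, so all 8 irreducible complex representations are 1-dimensional. They are given by chi_k(m) = zeta_8^(k*m) for k = 0,...,7. Row orthogonality: sum_m chi_k(m) conj(chi_l(m)) = 8 * [k = l].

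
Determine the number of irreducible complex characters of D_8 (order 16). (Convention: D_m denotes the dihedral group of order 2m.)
7

Derivation: The number of irreducible complex representations of a finite group equals its number of conjugacy classes. D_8 has 7 conjugacy classes (n/2 + 3 for n even), so D_8 (order 16) has exactly 7 irreducible complex representations.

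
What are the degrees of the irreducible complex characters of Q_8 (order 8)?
Dimensions: 1, 1, 1, 1, 2

Reasoning: There are 5 irreducibles (= number of conjugacy classes). Their dimensions d_i satisfy sum d_i^2 = |G| = 8: 1 + 1 + 1 + 1 + 4 = 8.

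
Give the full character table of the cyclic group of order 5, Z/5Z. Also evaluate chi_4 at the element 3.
Character table of Z/5Z (irreps indexed chi_0,...,chi_4 with chi_k(m) = zeta_5^(k*m), zeta_5 = exp(2*pi*i/5)):
  irrep \ class  {0} (size 1)  {1} (size 1)    {2} (size 1)    {3} (size 1)    {4} (size 1)  
  chi_0          1             1               1               1               1             
  chi_1          1             exp(2*I*pi/5)   exp(4*I*pi/5)   exp(-4*I*pi/5)  exp(-2*I*pi/5)
  chi_2          1             exp(4*I*pi/5)   exp(-2*I*pi/5)  exp(2*I*pi/5)   exp(-4*I*pi/5)
  chi_3          1             exp(-4*I*pi/5)  exp(2*I*pi/5)   exp(-2*I*pi/5)  exp(4*I*pi/5) 
  chi_4          1             exp(-2*I*pi/5)  exp(-4*I*pi/5)  exp(4*I*pi/5)   exp(2*I*pi/5) 

Spot check: chi_4(3) = zeta_5^(4*3) = zeta_5^12 = exp(4*I*pi/5).

Reasoning: Z/5Z is abelian, so all 5 irreducible complex representations are 1-dimensional. They are given by chi_k(m) = zeta_5^(k*m) for k = 0,...,4. Row orthogonality: sum_m chi_k(m) conj(chi_l(m)) = 5 * [k = l].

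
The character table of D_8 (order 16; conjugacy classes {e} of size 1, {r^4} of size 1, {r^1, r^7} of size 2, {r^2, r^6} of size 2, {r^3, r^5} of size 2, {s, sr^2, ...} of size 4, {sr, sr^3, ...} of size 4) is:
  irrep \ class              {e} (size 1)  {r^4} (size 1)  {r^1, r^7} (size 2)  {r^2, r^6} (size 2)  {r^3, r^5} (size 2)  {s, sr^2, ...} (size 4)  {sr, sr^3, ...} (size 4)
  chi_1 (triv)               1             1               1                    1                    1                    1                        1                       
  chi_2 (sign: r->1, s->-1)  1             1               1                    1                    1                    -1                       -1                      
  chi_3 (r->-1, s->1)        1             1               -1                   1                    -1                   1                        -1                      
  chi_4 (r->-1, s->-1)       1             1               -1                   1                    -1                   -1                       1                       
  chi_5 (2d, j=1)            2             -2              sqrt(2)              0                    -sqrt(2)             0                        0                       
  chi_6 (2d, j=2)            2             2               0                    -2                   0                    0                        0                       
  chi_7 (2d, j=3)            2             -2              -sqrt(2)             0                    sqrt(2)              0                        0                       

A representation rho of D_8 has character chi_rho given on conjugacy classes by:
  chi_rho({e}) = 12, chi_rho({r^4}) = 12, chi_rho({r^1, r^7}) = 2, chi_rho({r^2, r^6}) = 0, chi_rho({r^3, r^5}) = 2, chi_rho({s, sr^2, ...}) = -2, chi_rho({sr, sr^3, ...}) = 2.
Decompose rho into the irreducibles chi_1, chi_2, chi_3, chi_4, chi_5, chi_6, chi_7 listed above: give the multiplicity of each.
Multiplicities: chi_1: 2, chi_2: 2, chi_3: 0, chi_4: 2, chi_5: 0, chi_6: 3, chi_7: 0.

Use <chi_rho, chi> = (1/|G|) sum_C |C| * chi_rho(C) * conj(chi(C)) with |G| = 16 for each irreducible chi in the table:
  <chi_rho, chi_1> = (1/16)[1*(12)*conj(1) + 1*(12)*conj(1) + 2*(2)*conj(1) + 2*(0)*conj(1) + 2*(2)*conj(1) + 4*(-2)*conj(1) + 4*(2)*conj(1)]
      = (1/16)[(12) + (12) + (4) + (0) + (4) + (-8) + (8)] = 32/16 = 2
  <chi_rho, chi_2> = (1/16)[1*(12)*conj(1) + 1*(12)*conj(1) + 2*(2)*conj(1) + 2*(0)*conj(1) + 2*(2)*conj(1) + 4*(-2)*conj(-1) + 4*(2)*conj(-1)]
      = (1/16)[(12) + (12) + (4) + (0) + (4) + (8) + (-8)] = 32/16 = 2
  <chi_rho, chi_3> = (1/16)[1*(12)*conj(1) + 1*(12)*conj(1) + 2*(2)*conj(-1) + 2*(0)*conj(1) + 2*(2)*conj(-1) + 4*(-2)*conj(1) + 4*(2)*conj(-1)]
      = (1/16)[(12) + (12) + (-4) + (0) + (-4) + (-8) + (-8)] = 0/16 = 0
  <chi_rho, chi_4> = (1/16)[1*(12)*conj(1) + 1*(12)*conj(1) + 2*(2)*conj(-1) + 2*(0)*conj(1) + 2*(2)*conj(-1) + 4*(-2)*conj(-1) + 4*(2)*conj(1)]
      = (1/16)[(12) + (12) + (-4) + (0) + (-4) + (8) + (8)] = 32/16 = 2
  <chi_rho, chi_5> = (1/16)[1*(12)*conj(2) + 1*(12)*conj(-2) + 2*(2)*conj(sqrt(2)) + 2*(0)*conj(0) + 2*(2)*conj(-sqrt(2)) + 4*(-2)*conj(0) + 4*(2)*conj(0)]
      = (1/16)[(24) + (-24) + (4*sqrt(2)) + (0) + (-4*sqrt(2)) + (0) + (0)] = 0/16 = 0
  <chi_rho, chi_6> = (1/16)[1*(12)*conj(2) + 1*(12)*conj(2) + 2*(2)*conj(0) + 2*(0)*conj(-2) + 2*(2)*conj(0) + 4*(-2)*conj(0) + 4*(2)*conj(0)]
      = (1/16)[(24) + (24) + (0) + (0) + (0) + (0) + (0)] = 48/16 = 3
  <chi_rho, chi_7> = (1/16)[1*(12)*conj(2) + 1*(12)*conj(-2) + 2*(2)*conj(-sqrt(2)) + 2*(0)*conj(0) + 2*(2)*conj(sqrt(2)) + 4*(-2)*conj(0) + 4*(2)*conj(0)]
      = (1/16)[(24) + (-24) + (-4*sqrt(2)) + (0) + (4*sqrt(2)) + (0) + (0)] = 0/16 = 0
Dimension check: dim(rho) = sum (mult * dim) = 2*1 + 2*1 + 0*1 + 2*1 + 0*2 + 3*2 + 0*2 = 12 = chi_rho(e) = 12.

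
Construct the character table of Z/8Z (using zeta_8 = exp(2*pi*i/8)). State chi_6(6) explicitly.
Character table of Z/8Z (irreps indexed chi_0,...,chi_7 with chi_k(m) = zeta_8^(k*m), zeta_8 = exp(2*pi*i/8)):
  irrep \ class  {0} (size 1)  {1} (size 1)    {2} (size 1)  {3} (size 1)    {4} (size 1)  {5} (size 1)    {6} (size 1)  {7} (size 1)  
  chi_0          1             1               1             1               1             1               1             1             
  chi_1          1             exp(I*pi/4)     I             exp(3*I*pi/4)   -1            exp(-3*I*pi/4)  -I            exp(-I*pi/4)  
  chi_2          1             I               -1            -I              1             I               -1            -I            
  chi_3          1             exp(3*I*pi/4)   -I            exp(I*pi/4)     -1            exp(-I*pi/4)    I             exp(-3*I*pi/4)
  chi_4          1             -1              1             -1              1             -1              1             -1            
  chi_5          1             exp(-3*I*pi/4)  I             exp(-I*pi/4)    -1            exp(I*pi/4)     -I            exp(3*I*pi/4) 
  chi_6          1             -I              -1            I               1             -I              -1            I             
  chi_7          1             exp(-I*pi/4)    -I            exp(-3*I*pi/4)  -1            exp(3*I*pi/4)   I             exp(I*pi/4)   

Spot check: chi_6(6) = zeta_8^(6*6) = zeta_8^36 = -1.

Why: Z/8Z is abelian, so all 8 irreducible complex representations are 1-dimensional. They are given by chi_k(m) = zeta_8^(k*m) for k = 0,...,7. Row orthogonality: sum_m chi_k(m) conj(chi_l(m)) = 8 * [k = l].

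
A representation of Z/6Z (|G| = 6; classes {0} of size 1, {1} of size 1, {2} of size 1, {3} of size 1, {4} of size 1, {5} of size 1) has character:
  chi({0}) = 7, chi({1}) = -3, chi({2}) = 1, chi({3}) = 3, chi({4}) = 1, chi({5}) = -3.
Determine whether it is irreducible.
Not irreducible (reducible): <chi, chi> = 13 > 1.

Why: <chi, chi> = (1/|G|) sum_C |C| * |chi(C)|^2 = (1/6)[1*|7|^2 + 1*|-3|^2 + 1*|1|^2 + 1*|3|^2 + 1*|1|^2 + 1*|-3|^2]
  = (1/6)[(49) + (9) + (1) + (9) + (1) + (9)] = 78/6 = 13.
(Exp terms are combined using exp(i*s)*conj(exp(i*t)) = exp(i*(s-t)), and sums of them are collapsed using the identity that for every m > 1 the m distinct m-th roots of unity sum to 0, e.g. 1 + exp(2*I*pi/3) + exp(-2*I*pi/3) = 0.)
A character is irreducible iff <chi, chi> = 1, so this representation is reducible.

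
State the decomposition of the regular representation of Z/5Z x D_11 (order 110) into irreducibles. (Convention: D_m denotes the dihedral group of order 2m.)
Each irreducible V_i of dimension d_i appears with multiplicity d_i, i.e. rho_reg = (direct sum over all irreducibles V_i) d_i V_i. The irreducible dimensions for Z/5Z x D_11 are 1, 1, 1, 1, 1, 1, 1, 1, 1, 1, 2, 2, 2, 2, 2, 2, 2, 2, 2, 2, 2, 2, 2, 2, 2, 2, 2, 2, 2, 2, 2, 2, 2, 2, 2: 10 irreducibles of dimension 1, each with multiplicity 1; 25 irreducibles of dimension 2, each with multiplicity 2. Total dimension 10*1*1 + 25*2*2 = 110 = |G|.

Solution. General theorem: in the regular representation of a finite group G, each irreducible appears with multiplicity equal to its dimension. Check: dim(rho_reg) = sum d_i^2 = 1 + 1 + 1 + 1 + 1 + 1 + 1 + 1 + 1 + 1 + 4 + 4 + 4 + 4 + 4 + 4 + 4 + 4 + 4 + 4 + 4 + 4 + 4 + 4 + 4 + 4 + 4 + 4 + 4 + 4 + 4 + 4 + 4 + 4 + 4 = 110 = |G|.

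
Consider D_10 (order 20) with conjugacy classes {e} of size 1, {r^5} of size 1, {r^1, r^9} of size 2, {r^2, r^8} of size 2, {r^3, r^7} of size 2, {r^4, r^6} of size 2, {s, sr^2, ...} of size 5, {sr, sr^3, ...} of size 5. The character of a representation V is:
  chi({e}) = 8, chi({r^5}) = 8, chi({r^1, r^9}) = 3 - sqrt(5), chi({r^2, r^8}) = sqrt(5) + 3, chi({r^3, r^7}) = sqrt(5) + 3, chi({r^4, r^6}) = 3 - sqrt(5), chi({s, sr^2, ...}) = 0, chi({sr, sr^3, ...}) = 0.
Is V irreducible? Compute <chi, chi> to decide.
Not irreducible (reducible): <chi, chi> = 12 > 1.

Derivation: <chi, chi> = (1/|G|) sum_C |C| * |chi(C)|^2 = (1/20)[1*|8|^2 + 1*|8|^2 + 2*|3 - sqrt(5)|^2 + 2*|sqrt(5) + 3|^2 + 2*|sqrt(5) + 3|^2 + 2*|3 - sqrt(5)|^2 + 5*|0|^2 + 5*|0|^2]
  = (1/20)[(64) + (64) + (28 - 12*sqrt(5)) + (12*sqrt(5) + 28) + (12*sqrt(5) + 28) + (28 - 12*sqrt(5)) + (0) + (0)] = 240/20 = 12.
A character is irreducible iff <chi, chi> = 1, so this representation is reducible.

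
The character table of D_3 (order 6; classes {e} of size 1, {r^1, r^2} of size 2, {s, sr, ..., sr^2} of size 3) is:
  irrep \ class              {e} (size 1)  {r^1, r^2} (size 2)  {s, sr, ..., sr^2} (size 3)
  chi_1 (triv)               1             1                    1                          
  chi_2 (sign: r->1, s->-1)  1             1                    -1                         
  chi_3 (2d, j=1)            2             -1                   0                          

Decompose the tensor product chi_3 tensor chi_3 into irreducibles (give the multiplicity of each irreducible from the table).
chi_3 tensor chi_3 = chi_1 + chi_2 + chi_3 (all other irreducibles have multiplicity 0).

Proof sketch: The character of a tensor product is the pointwise product (chi_3 * chi_3)(C) = chi_3(C) * chi_3(C):
  {e}: (2)*(2), {r^1, r^2}: (-1)*(-1), {s, sr, ..., sr^2}: (0)*(0)
so (chi_3 * chi_3) takes values
  {e} -> 4, {r^1, r^2} -> 1, {s, sr, ..., sr^2} -> 0.
Now take the inner product of this character with each irreducible chi from the table, <chi_3*chi_3, chi> = (1/6) sum_C |C| (chi_3*chi_3)(C) conj(chi(C)):
  <chi_3*chi_3, chi_1> = (1/6)[1*(4)*conj(1) + 2*(1)*conj(1) + 3*(0)*conj(1)]
      = (1/6)[(4) + (2) + (0)] = 6/6 = 1
  <chi_3*chi_3, chi_2> = (1/6)[1*(4)*conj(1) + 2*(1)*conj(1) + 3*(0)*conj(-1)]
      = (1/6)[(4) + (2) + (0)] = 6/6 = 1
  <chi_3*chi_3, chi_3> = (1/6)[1*(4)*conj(2) + 2*(1)*conj(-1) + 3*(0)*conj(0)]
      = (1/6)[(8) + (-2) + (0)] = 6/6 = 1
Hence the multiplicities are chi_1: 1, chi_2: 1, chi_3: 1. Dimension check: dim(chi_3)*dim(chi_3) = 2*2 = 4 and sum (mult * dim) = 1*1 + 1*1 + 1*2 = 4.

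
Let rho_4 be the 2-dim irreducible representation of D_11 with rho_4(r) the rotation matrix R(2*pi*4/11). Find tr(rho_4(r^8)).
chi_{rho_4}(r^8) = 2*cos(2*pi*4*8/11) = 2*cos(2*pi/11)

Justification: rho_4(r^8) is rotation by angle 2*pi*4*8/11, whose trace is 2*cos(2*pi*4*8/11) = 2*cos(2*pi/11).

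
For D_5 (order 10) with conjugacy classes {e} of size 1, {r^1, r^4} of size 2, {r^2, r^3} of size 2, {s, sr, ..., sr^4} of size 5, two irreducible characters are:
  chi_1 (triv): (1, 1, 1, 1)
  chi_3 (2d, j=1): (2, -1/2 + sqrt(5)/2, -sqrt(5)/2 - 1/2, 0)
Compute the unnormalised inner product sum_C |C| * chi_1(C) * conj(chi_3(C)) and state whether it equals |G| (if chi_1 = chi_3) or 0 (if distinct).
Sum = 0; so <chi_1, chi_3> = 0 (distinct irreducibles are orthogonal).

Why: Compute term by term over conjugacy classes (|C| * chi_1(C) * conj(chi_3(C))):
  1*(1)*conj(2) + 2*(1)*conj(-1/2 + sqrt(5)/2) + 2*(1)*conj(-sqrt(5)/2 - 1/2) + 5*(1)*conj(0)
  = (2) + (-1 + sqrt(5)) + (-sqrt(5) - 1) + (0)
  = 0.
Dividing by |G| = 10 gives 0/10 = 0, matching the row-orthogonality relation <chi_1, chi_3> = [chi_1 = chi_3].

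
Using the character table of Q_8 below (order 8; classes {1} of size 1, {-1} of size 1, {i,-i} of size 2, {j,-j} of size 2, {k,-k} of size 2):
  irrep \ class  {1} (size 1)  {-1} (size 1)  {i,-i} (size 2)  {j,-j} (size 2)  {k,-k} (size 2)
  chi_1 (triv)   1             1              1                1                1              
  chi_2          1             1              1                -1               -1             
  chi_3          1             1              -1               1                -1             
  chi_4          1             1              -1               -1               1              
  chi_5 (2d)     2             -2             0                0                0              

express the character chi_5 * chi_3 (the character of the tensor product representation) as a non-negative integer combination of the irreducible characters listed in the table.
chi_5 tensor chi_3 = chi_5 (all other irreducibles have multiplicity 0).

Explanation: The character of a tensor product is the pointwise product (chi_5 * chi_3)(C) = chi_5(C) * chi_3(C):
  {1}: (2)*(1), {-1}: (-2)*(1), {i,-i}: (0)*(-1), {j,-j}: (0)*(1), {k,-k}: (0)*(-1)
so (chi_5 * chi_3) takes values
  {1} -> 2, {-1} -> -2, {i,-i} -> 0, {j,-j} -> 0, {k,-k} -> 0.
Now take the inner product of this character with each irreducible chi from the table, <chi_5*chi_3, chi> = (1/8) sum_C |C| (chi_5*chi_3)(C) conj(chi(C)):
  <chi_5*chi_3, chi_1> = (1/8)[1*(2)*conj(1) + 1*(-2)*conj(1) + 2*(0)*conj(1) + 2*(0)*conj(1) + 2*(0)*conj(1)]
      = (1/8)[(2) + (-2) + (0) + (0) + (0)] = 0/8 = 0
  <chi_5*chi_3, chi_2> = (1/8)[1*(2)*conj(1) + 1*(-2)*conj(1) + 2*(0)*conj(1) + 2*(0)*conj(-1) + 2*(0)*conj(-1)]
      = (1/8)[(2) + (-2) + (0) + (0) + (0)] = 0/8 = 0
  <chi_5*chi_3, chi_3> = (1/8)[1*(2)*conj(1) + 1*(-2)*conj(1) + 2*(0)*conj(-1) + 2*(0)*conj(1) + 2*(0)*conj(-1)]
      = (1/8)[(2) + (-2) + (0) + (0) + (0)] = 0/8 = 0
  <chi_5*chi_3, chi_4> = (1/8)[1*(2)*conj(1) + 1*(-2)*conj(1) + 2*(0)*conj(-1) + 2*(0)*conj(-1) + 2*(0)*conj(1)]
      = (1/8)[(2) + (-2) + (0) + (0) + (0)] = 0/8 = 0
  <chi_5*chi_3, chi_5> = (1/8)[1*(2)*conj(2) + 1*(-2)*conj(-2) + 2*(0)*conj(0) + 2*(0)*conj(0) + 2*(0)*conj(0)]
      = (1/8)[(4) + (4) + (0) + (0) + (0)] = 8/8 = 1
Hence the multiplicities are chi_5: 1. Dimension check: dim(chi_5)*dim(chi_3) = 2*1 = 2 and sum (mult * dim) = 1*2 = 2.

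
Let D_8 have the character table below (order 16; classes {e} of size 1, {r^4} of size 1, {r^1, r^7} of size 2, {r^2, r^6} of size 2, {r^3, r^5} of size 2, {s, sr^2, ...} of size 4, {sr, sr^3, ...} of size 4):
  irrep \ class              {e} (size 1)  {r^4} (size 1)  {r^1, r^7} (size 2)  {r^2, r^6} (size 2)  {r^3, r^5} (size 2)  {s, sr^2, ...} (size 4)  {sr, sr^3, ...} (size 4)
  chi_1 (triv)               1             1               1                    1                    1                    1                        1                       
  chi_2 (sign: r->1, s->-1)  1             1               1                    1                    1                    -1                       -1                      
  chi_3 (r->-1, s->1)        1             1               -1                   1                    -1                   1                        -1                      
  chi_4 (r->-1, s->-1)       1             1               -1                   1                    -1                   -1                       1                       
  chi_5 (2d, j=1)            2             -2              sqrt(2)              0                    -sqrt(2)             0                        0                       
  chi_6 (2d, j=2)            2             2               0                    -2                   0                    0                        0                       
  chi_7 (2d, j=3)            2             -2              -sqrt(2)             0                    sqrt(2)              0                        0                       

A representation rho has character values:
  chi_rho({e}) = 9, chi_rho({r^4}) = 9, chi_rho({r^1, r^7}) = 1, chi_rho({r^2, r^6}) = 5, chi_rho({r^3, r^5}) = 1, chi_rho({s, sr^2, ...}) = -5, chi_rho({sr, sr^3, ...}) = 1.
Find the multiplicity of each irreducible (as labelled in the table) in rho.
Multiplicities: chi_1: 1, chi_2: 3, chi_3: 0, chi_4: 3, chi_5: 0, chi_6: 1, chi_7: 0.

Proof sketch: Use <chi_rho, chi> = (1/|G|) sum_C |C| * chi_rho(C) * conj(chi(C)) with |G| = 16 for each irreducible chi in the table:
  <chi_rho, chi_1> = (1/16)[1*(9)*conj(1) + 1*(9)*conj(1) + 2*(1)*conj(1) + 2*(5)*conj(1) + 2*(1)*conj(1) + 4*(-5)*conj(1) + 4*(1)*conj(1)]
      = (1/16)[(9) + (9) + (2) + (10) + (2) + (-20) + (4)] = 16/16 = 1
  <chi_rho, chi_2> = (1/16)[1*(9)*conj(1) + 1*(9)*conj(1) + 2*(1)*conj(1) + 2*(5)*conj(1) + 2*(1)*conj(1) + 4*(-5)*conj(-1) + 4*(1)*conj(-1)]
      = (1/16)[(9) + (9) + (2) + (10) + (2) + (20) + (-4)] = 48/16 = 3
  <chi_rho, chi_3> = (1/16)[1*(9)*conj(1) + 1*(9)*conj(1) + 2*(1)*conj(-1) + 2*(5)*conj(1) + 2*(1)*conj(-1) + 4*(-5)*conj(1) + 4*(1)*conj(-1)]
      = (1/16)[(9) + (9) + (-2) + (10) + (-2) + (-20) + (-4)] = 0/16 = 0
  <chi_rho, chi_4> = (1/16)[1*(9)*conj(1) + 1*(9)*conj(1) + 2*(1)*conj(-1) + 2*(5)*conj(1) + 2*(1)*conj(-1) + 4*(-5)*conj(-1) + 4*(1)*conj(1)]
      = (1/16)[(9) + (9) + (-2) + (10) + (-2) + (20) + (4)] = 48/16 = 3
  <chi_rho, chi_5> = (1/16)[1*(9)*conj(2) + 1*(9)*conj(-2) + 2*(1)*conj(sqrt(2)) + 2*(5)*conj(0) + 2*(1)*conj(-sqrt(2)) + 4*(-5)*conj(0) + 4*(1)*conj(0)]
      = (1/16)[(18) + (-18) + (2*sqrt(2)) + (0) + (-2*sqrt(2)) + (0) + (0)] = 0/16 = 0
  <chi_rho, chi_6> = (1/16)[1*(9)*conj(2) + 1*(9)*conj(2) + 2*(1)*conj(0) + 2*(5)*conj(-2) + 2*(1)*conj(0) + 4*(-5)*conj(0) + 4*(1)*conj(0)]
      = (1/16)[(18) + (18) + (0) + (-20) + (0) + (0) + (0)] = 16/16 = 1
  <chi_rho, chi_7> = (1/16)[1*(9)*conj(2) + 1*(9)*conj(-2) + 2*(1)*conj(-sqrt(2)) + 2*(5)*conj(0) + 2*(1)*conj(sqrt(2)) + 4*(-5)*conj(0) + 4*(1)*conj(0)]
      = (1/16)[(18) + (-18) + (-2*sqrt(2)) + (0) + (2*sqrt(2)) + (0) + (0)] = 0/16 = 0
Dimension check: dim(rho) = sum (mult * dim) = 1*1 + 3*1 + 0*1 + 3*1 + 0*2 + 1*2 + 0*2 = 9 = chi_rho(e) = 9.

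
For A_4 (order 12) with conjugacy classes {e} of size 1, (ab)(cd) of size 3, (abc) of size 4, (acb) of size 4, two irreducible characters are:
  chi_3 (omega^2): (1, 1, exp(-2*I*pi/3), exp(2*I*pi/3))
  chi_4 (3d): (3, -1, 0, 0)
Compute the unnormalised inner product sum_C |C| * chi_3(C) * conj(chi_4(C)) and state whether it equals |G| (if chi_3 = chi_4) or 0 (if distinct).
Sum = 0; so <chi_3, chi_4> = 0 (distinct irreducibles are orthogonal).

Justification: Compute term by term over conjugacy classes (|C| * chi_3(C) * conj(chi_4(C))):
  1*(1)*conj(3) + 3*(1)*conj(-1) + 4*(exp(-2*I*pi/3))*conj(0) + 4*(exp(2*I*pi/3))*conj(0)
  = (3) + (-3) + (0) + (0)
  = 0.
(Exp terms are combined using exp(i*s)*conj(exp(i*t)) = exp(i*(s-t)), and sums of them are collapsed using the identity that for every m > 1 the m distinct m-th roots of unity sum to 0, e.g. 1 + exp(2*I*pi/3) + exp(-2*I*pi/3) = 0.)
Dividing by |G| = 12 gives 0/12 = 0, matching the row-orthogonality relation <chi_3, chi_4> = [chi_3 = chi_4].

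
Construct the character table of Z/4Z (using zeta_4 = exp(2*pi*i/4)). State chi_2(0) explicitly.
Character table of Z/4Z (irreps indexed chi_0,...,chi_3 with chi_k(m) = zeta_4^(k*m), zeta_4 = exp(2*pi*i/4)):
  irrep \ class  {0} (size 1)  {1} (size 1)  {2} (size 1)  {3} (size 1)
  chi_0          1             1             1             1           
  chi_1          1             I             -1            -I          
  chi_2          1             -1            1             -1          
  chi_3          1             -I            -1            I           

Spot check: chi_2(0) = zeta_4^(2*0) = zeta_4^0 = 1.

Proof sketch: Z/4Z is abelian, so all 4 irreducible complex representations are 1-dimensional. They are given by chi_k(m) = zeta_4^(k*m) for k = 0,...,3. Row orthogonality: sum_m chi_k(m) conj(chi_l(m)) = 4 * [k = l].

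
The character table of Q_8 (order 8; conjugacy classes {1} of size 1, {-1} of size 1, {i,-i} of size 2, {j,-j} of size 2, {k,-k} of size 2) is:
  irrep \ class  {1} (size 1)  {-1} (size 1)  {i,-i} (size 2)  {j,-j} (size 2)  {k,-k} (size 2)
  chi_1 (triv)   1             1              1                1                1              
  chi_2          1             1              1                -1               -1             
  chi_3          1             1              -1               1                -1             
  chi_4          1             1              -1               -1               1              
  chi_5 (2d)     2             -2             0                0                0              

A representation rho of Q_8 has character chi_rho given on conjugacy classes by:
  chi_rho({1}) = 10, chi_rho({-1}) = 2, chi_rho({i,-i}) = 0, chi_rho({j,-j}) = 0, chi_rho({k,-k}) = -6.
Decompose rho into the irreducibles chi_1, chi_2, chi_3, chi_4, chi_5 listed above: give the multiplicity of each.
Multiplicities: chi_1: 0, chi_2: 3, chi_3: 3, chi_4: 0, chi_5: 2.

Derivation: Use <chi_rho, chi> = (1/|G|) sum_C |C| * chi_rho(C) * conj(chi(C)) with |G| = 8 for each irreducible chi in the table:
  <chi_rho, chi_1> = (1/8)[1*(10)*conj(1) + 1*(2)*conj(1) + 2*(0)*conj(1) + 2*(0)*conj(1) + 2*(-6)*conj(1)]
      = (1/8)[(10) + (2) + (0) + (0) + (-12)] = 0/8 = 0
  <chi_rho, chi_2> = (1/8)[1*(10)*conj(1) + 1*(2)*conj(1) + 2*(0)*conj(1) + 2*(0)*conj(-1) + 2*(-6)*conj(-1)]
      = (1/8)[(10) + (2) + (0) + (0) + (12)] = 24/8 = 3
  <chi_rho, chi_3> = (1/8)[1*(10)*conj(1) + 1*(2)*conj(1) + 2*(0)*conj(-1) + 2*(0)*conj(1) + 2*(-6)*conj(-1)]
      = (1/8)[(10) + (2) + (0) + (0) + (12)] = 24/8 = 3
  <chi_rho, chi_4> = (1/8)[1*(10)*conj(1) + 1*(2)*conj(1) + 2*(0)*conj(-1) + 2*(0)*conj(-1) + 2*(-6)*conj(1)]
      = (1/8)[(10) + (2) + (0) + (0) + (-12)] = 0/8 = 0
  <chi_rho, chi_5> = (1/8)[1*(10)*conj(2) + 1*(2)*conj(-2) + 2*(0)*conj(0) + 2*(0)*conj(0) + 2*(-6)*conj(0)]
      = (1/8)[(20) + (-4) + (0) + (0) + (0)] = 16/8 = 2
Dimension check: dim(rho) = sum (mult * dim) = 0*1 + 3*1 + 3*1 + 0*1 + 2*2 = 10 = chi_rho(e) = 10.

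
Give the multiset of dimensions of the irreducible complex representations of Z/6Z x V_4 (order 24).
Dimensions: 1, 1, 1, 1, 1, 1, 1, 1, 1, 1, 1, 1, 1, 1, 1, 1, 1, 1, 1, 1, 1, 1, 1, 1

Proof sketch: There are 24 irreducibles (= number of conjugacy classes). Their dimensions d_i satisfy sum d_i^2 = |G| = 24: 1 + 1 + 1 + 1 + 1 + 1 + 1 + 1 + 1 + 1 + 1 + 1 + 1 + 1 + 1 + 1 + 1 + 1 + 1 + 1 + 1 + 1 + 1 + 1 = 24. (For the product with Z/6Z: each of the 6 1-dim characters of Z/6Z tensors with each irrep of V_4, giving 6 copies of each V_4-dimension.)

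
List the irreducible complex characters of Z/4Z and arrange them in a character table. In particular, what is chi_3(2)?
Character table of Z/4Z (irreps indexed chi_0,...,chi_3 with chi_k(m) = zeta_4^(k*m), zeta_4 = exp(2*pi*i/4)):
  irrep \ class  {0} (size 1)  {1} (size 1)  {2} (size 1)  {3} (size 1)
  chi_0          1             1             1             1           
  chi_1          1             I             -1            -I          
  chi_2          1             -1            1             -1          
  chi_3          1             -I            -1            I           

Spot check: chi_3(2) = zeta_4^(3*2) = zeta_4^6 = -1.

Derivation: Z/4Z is abelian, so all 4 irreducible complex representations are 1-dimensional. They are given by chi_k(m) = zeta_4^(k*m) for k = 0,...,3. Row orthogonality: sum_m chi_k(m) conj(chi_l(m)) = 4 * [k = l].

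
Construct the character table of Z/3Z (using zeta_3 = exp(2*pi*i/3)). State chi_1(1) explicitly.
Character table of Z/3Z (irreps indexed chi_0,...,chi_2 with chi_k(m) = zeta_3^(k*m), zeta_3 = exp(2*pi*i/3)):
  irrep \ class  {0} (size 1)  {1} (size 1)    {2} (size 1)  
  chi_0          1             1               1             
  chi_1          1             exp(2*I*pi/3)   exp(-2*I*pi/3)
  chi_2          1             exp(-2*I*pi/3)  exp(2*I*pi/3) 

Spot check: chi_1(1) = zeta_3^(1*1) = zeta_3^1 = exp(2*I*pi/3).

Why: Z/3Z is abelian, so all 3 irreducible complex representations are 1-dimensional. They are given by chi_k(m) = zeta_3^(k*m) for k = 0,...,2. Row orthogonality: sum_m chi_k(m) conj(chi_l(m)) = 3 * [k = l].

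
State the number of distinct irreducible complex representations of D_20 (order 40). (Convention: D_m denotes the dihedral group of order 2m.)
13

The number of irreducible complex representations of a finite group equals its number of conjugacy classes. D_20 has 13 conjugacy classes (n/2 + 3 for n even), so D_20 (order 40) has exactly 13 irreducible complex representations.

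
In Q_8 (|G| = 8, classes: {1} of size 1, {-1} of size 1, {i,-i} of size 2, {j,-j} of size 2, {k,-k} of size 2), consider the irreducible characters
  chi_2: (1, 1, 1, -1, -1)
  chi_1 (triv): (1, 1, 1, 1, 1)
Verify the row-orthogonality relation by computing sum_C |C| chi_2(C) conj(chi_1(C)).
Sum = 0; so <chi_2, chi_1> = 0 (distinct irreducibles are orthogonal).

Details: Compute term by term over conjugacy classes (|C| * chi_2(C) * conj(chi_1(C))):
  1*(1)*conj(1) + 1*(1)*conj(1) + 2*(1)*conj(1) + 2*(-1)*conj(1) + 2*(-1)*conj(1)
  = (1) + (1) + (2) + (-2) + (-2)
  = 0.
Dividing by |G| = 8 gives 0/8 = 0, matching the row-orthogonality relation <chi_2, chi_1> = [chi_2 = chi_1].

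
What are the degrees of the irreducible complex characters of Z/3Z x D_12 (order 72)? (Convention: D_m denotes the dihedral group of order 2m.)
Dimensions: 1, 1, 1, 1, 1, 1, 1, 1, 1, 1, 1, 1, 2, 2, 2, 2, 2, 2, 2, 2, 2, 2, 2, 2, 2, 2, 2

Solution. There are 27 irreducibles (= number of conjugacy classes). Their dimensions d_i satisfy sum d_i^2 = |G| = 72: 1 + 1 + 1 + 1 + 1 + 1 + 1 + 1 + 1 + 1 + 1 + 1 + 4 + 4 + 4 + 4 + 4 + 4 + 4 + 4 + 4 + 4 + 4 + 4 + 4 + 4 + 4 = 72. (For the product with Z/3Z: each of the 3 1-dim characters of Z/3Z tensors with each irrep of D_12, giving 3 copies of each D_12-dimension.)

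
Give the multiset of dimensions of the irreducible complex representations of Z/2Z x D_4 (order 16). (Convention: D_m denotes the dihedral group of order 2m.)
Dimensions: 1, 1, 1, 1, 1, 1, 1, 1, 2, 2

Justification: There are 10 irreducibles (= number of conjugacy classes). Their dimensions d_i satisfy sum d_i^2 = |G| = 16: 1 + 1 + 1 + 1 + 1 + 1 + 1 + 1 + 4 + 4 = 16. (For the product with Z/2Z: each of the 2 1-dim characters of Z/2Z tensors with each irrep of D_4, giving 2 copies of each D_4-dimension.)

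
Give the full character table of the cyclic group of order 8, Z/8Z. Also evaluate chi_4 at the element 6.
Character table of Z/8Z (irreps indexed chi_0,...,chi_7 with chi_k(m) = zeta_8^(k*m), zeta_8 = exp(2*pi*i/8)):
  irrep \ class  {0} (size 1)  {1} (size 1)    {2} (size 1)  {3} (size 1)    {4} (size 1)  {5} (size 1)    {6} (size 1)  {7} (size 1)  
  chi_0          1             1               1             1               1             1               1             1             
  chi_1          1             exp(I*pi/4)     I             exp(3*I*pi/4)   -1            exp(-3*I*pi/4)  -I            exp(-I*pi/4)  
  chi_2          1             I               -1            -I              1             I               -1            -I            
  chi_3          1             exp(3*I*pi/4)   -I            exp(I*pi/4)     -1            exp(-I*pi/4)    I             exp(-3*I*pi/4)
  chi_4          1             -1              1             -1              1             -1              1             -1            
  chi_5          1             exp(-3*I*pi/4)  I             exp(-I*pi/4)    -1            exp(I*pi/4)     -I            exp(3*I*pi/4) 
  chi_6          1             -I              -1            I               1             -I              -1            I             
  chi_7          1             exp(-I*pi/4)    -I            exp(-3*I*pi/4)  -1            exp(3*I*pi/4)   I             exp(I*pi/4)   

Spot check: chi_4(6) = zeta_8^(4*6) = zeta_8^24 = 1.

Why: Z/8Z is abelian, so all 8 irreducible complex representations are 1-dimensional. They are given by chi_k(m) = zeta_8^(k*m) for k = 0,...,7. Row orthogonality: sum_m chi_k(m) conj(chi_l(m)) = 8 * [k = l].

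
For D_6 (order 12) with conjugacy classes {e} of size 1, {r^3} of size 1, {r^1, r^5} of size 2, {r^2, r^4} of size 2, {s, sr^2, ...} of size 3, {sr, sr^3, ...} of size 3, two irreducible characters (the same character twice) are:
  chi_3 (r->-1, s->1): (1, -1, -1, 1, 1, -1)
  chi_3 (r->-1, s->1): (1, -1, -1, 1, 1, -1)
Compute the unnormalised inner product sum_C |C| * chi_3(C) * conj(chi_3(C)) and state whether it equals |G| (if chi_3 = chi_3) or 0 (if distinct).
Sum = 12 = |G| = 12; so <chi_3, chi_3> = 1 (norm-1 confirms irreducibility).

Derivation: Compute term by term over conjugacy classes (|C| * chi_3(C) * conj(chi_3(C))):
  1*(1)*conj(1) + 1*(-1)*conj(-1) + 2*(-1)*conj(-1) + 2*(1)*conj(1) + 3*(1)*conj(1) + 3*(-1)*conj(-1)
  = (1) + (1) + (2) + (2) + (3) + (3)
  = 12.
Dividing by |G| = 12 gives 12/12 = 1, matching the row-orthogonality relation <chi_3, chi_3> = [chi_3 = chi_3].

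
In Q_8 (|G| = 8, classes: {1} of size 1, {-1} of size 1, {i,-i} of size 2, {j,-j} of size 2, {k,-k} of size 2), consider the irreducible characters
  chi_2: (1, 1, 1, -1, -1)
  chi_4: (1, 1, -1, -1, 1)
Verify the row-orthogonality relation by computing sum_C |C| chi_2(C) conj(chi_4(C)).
Sum = 0; so <chi_2, chi_4> = 0 (distinct irreducibles are orthogonal).

Why: Compute term by term over conjugacy classes (|C| * chi_2(C) * conj(chi_4(C))):
  1*(1)*conj(1) + 1*(1)*conj(1) + 2*(1)*conj(-1) + 2*(-1)*conj(-1) + 2*(-1)*conj(1)
  = (1) + (1) + (-2) + (2) + (-2)
  = 0.
Dividing by |G| = 8 gives 0/8 = 0, matching the row-orthogonality relation <chi_2, chi_4> = [chi_2 = chi_4].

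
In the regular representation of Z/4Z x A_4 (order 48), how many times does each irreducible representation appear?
Each irreducible V_i of dimension d_i appears with multiplicity d_i, i.e. rho_reg = (direct sum over all irreducibles V_i) d_i V_i. The irreducible dimensions for Z/4Z x A_4 are 1, 1, 1, 1, 1, 1, 1, 1, 1, 1, 1, 1, 3, 3, 3, 3: 12 irreducibles of dimension 1, each with multiplicity 1; 4 irreducibles of dimension 3, each with multiplicity 3. Total dimension 12*1*1 + 4*3*3 = 48 = |G|.

Solution. General theorem: in the regular representation of a finite group G, each irreducible appears with multiplicity equal to its dimension. Check: dim(rho_reg) = sum d_i^2 = 1 + 1 + 1 + 1 + 1 + 1 + 1 + 1 + 1 + 1 + 1 + 1 + 9 + 9 + 9 + 9 = 48 = |G|.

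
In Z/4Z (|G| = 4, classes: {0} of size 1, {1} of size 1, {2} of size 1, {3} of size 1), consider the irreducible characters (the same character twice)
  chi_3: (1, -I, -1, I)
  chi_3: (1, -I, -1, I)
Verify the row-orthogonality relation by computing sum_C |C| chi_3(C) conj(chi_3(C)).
Sum = 4 = |G| = 4; so <chi_3, chi_3> = 1 (norm-1 confirms irreducibility).

Compute term by term over conjugacy classes (|C| * chi_3(C) * conj(chi_3(C))):
  1*(1)*conj(1) + 1*(-I)*conj(-I) + 1*(-1)*conj(-1) + 1*(I)*conj(I)
  = (1) + (1) + (1) + (1)
  = 4.
(Exp terms are combined using exp(i*s)*conj(exp(i*t)) = exp(i*(s-t)), and sums of them are collapsed using the identity that for every m > 1 the m distinct m-th roots of unity sum to 0, e.g. 1 + exp(2*I*pi/3) + exp(-2*I*pi/3) = 0.)
Dividing by |G| = 4 gives 4/4 = 1, matching the row-orthogonality relation <chi_3, chi_3> = [chi_3 = chi_3].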